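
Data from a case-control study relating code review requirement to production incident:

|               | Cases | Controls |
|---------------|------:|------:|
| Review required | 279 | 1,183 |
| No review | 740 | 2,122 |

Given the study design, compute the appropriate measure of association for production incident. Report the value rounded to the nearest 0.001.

0.676

Cells: a = 279, b = 1183, c = 740, d = 2122.
This is a case-control study: participants were sampled on outcome status, so risks in the source population cannot be estimated directly — relative risk is not valid here. The odds ratio is the appropriate measure.
OR = (a·d)/(b·c) = (279 × 2122) / (1183 × 740) = 592038 / 875420 = 0.67629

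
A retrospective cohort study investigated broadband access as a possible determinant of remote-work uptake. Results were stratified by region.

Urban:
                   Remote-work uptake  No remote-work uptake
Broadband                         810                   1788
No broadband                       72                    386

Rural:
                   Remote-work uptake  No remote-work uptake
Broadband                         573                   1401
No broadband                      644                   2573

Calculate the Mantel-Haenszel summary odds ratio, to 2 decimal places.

OR_MH = Σ(aᵢdᵢ/nᵢ) / Σ(bᵢcᵢ/nᵢ), where nᵢ is the stratum total.
Stratum 1 (Urban): n = 3056; a·d/n = 810·386/3056 = 102.3102; b·c/n = 1788·72/3056 = 42.1257
Stratum 2 (Rural): n = 5191; a·d/n = 573·2573/5191 = 284.0164; b·c/n = 1401·644/5191 = 173.8093
OR_MH = (102.3102 + 284.0164) / (42.1257 + 173.8093) = 386.3266 / 215.9349 = 1.78909

1.79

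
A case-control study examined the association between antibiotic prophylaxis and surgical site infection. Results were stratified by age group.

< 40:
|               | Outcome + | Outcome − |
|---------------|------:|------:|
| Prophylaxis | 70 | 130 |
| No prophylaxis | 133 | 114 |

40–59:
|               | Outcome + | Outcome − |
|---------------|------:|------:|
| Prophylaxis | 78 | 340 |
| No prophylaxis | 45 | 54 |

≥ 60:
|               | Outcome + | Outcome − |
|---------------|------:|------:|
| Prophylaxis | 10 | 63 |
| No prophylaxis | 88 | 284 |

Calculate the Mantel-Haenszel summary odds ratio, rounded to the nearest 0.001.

OR_MH = Σ(aᵢdᵢ/nᵢ) / Σ(bᵢcᵢ/nᵢ), where nᵢ is the stratum total.
Stratum 1 (< 40): n = 447; a·d/n = 70·114/447 = 17.8523; b·c/n = 130·133/447 = 38.6801
Stratum 2 (40–59): n = 517; a·d/n = 78·54/517 = 8.1470; b·c/n = 340·45/517 = 29.5938
Stratum 3 (≥ 60): n = 445; a·d/n = 10·284/445 = 6.3820; b·c/n = 63·88/445 = 12.4584
OR_MH = (17.8523 + 8.1470 + 6.3820) / (38.6801 + 29.5938 + 12.4584) = 32.3814 / 80.7323 = 0.40110

0.401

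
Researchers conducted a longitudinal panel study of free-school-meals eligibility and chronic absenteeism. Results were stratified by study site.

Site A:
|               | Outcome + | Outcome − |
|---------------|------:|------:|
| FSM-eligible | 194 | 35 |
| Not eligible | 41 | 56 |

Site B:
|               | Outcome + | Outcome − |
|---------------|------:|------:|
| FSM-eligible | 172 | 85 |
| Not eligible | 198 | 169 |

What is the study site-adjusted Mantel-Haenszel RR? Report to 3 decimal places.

1.440

RR_MH = Σ(aᵢ·n₀ᵢ/nᵢ) / Σ(cᵢ·n₁ᵢ/nᵢ), with n₁ᵢ = aᵢ+bᵢ (exposed), n₀ᵢ = cᵢ+dᵢ (unexposed), nᵢ = n₁ᵢ+n₀ᵢ.
Stratum 1 (Site A): n₁ = 229, n₀ = 97, n = 326; a·n₀/n = 194·97/326 = 57.7239; c·n₁/n = 41·229/326 = 28.8006
Stratum 2 (Site B): n₁ = 257, n₀ = 367, n = 624; a·n₀/n = 172·367/624 = 101.1603; c·n₁/n = 198·257/624 = 81.5481
RR_MH = (57.7239 + 101.1603) / (28.8006 + 81.5481) = 158.8842 / 110.3487 = 1.43984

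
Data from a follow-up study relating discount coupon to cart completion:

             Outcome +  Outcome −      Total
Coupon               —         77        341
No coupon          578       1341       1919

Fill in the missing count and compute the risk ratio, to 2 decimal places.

The missing cell is in the exposed row: 341 − 77 = 264.
So a = 264, b = 77, c = 578, d = 1341.
RR = [a/(a+b)] / [c/(c+d)] = (264/341) / (578/1919) = 0.77419/0.30120 = 2.57038

2.57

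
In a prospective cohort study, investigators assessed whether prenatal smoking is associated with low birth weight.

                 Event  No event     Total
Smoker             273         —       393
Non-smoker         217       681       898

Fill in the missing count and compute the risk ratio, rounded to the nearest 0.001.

The missing cell is in the exposed row: 393 − 273 = 120.
So a = 273, b = 120, c = 217, d = 681.
RR = [a/(a+b)] / [c/(c+d)] = (273/393) / (217/898) = 0.69466/0.24165 = 2.87466

2.875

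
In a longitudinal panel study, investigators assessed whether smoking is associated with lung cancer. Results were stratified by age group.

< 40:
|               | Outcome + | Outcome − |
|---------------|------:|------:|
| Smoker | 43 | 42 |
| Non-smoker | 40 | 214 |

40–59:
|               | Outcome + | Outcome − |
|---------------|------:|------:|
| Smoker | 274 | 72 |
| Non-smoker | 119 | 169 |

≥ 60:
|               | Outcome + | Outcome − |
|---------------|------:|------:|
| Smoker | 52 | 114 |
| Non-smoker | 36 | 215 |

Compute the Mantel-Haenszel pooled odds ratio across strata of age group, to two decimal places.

OR_MH = Σ(aᵢdᵢ/nᵢ) / Σ(bᵢcᵢ/nᵢ), where nᵢ is the stratum total.
Stratum 1 (< 40): n = 339; a·d/n = 43·214/339 = 27.1445; b·c/n = 42·40/339 = 4.9558
Stratum 2 (40–59): n = 634; a·d/n = 274·169/634 = 73.0379; b·c/n = 72·119/634 = 13.5142
Stratum 3 (≥ 60): n = 417; a·d/n = 52·215/417 = 26.8106; b·c/n = 114·36/417 = 9.8417
OR_MH = (27.1445 + 73.0379 + 26.8106) / (4.9558 + 13.5142 + 9.8417) = 126.9929 / 28.3117 = 4.48553

4.49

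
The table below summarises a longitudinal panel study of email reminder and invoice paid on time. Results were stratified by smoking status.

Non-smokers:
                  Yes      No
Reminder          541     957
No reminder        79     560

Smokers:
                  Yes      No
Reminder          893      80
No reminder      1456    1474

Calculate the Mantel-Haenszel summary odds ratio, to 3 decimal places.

7.344

OR_MH = Σ(aᵢdᵢ/nᵢ) / Σ(bᵢcᵢ/nᵢ), where nᵢ is the stratum total.
Stratum 1 (Non-smokers): n = 2137; a·d/n = 541·560/2137 = 141.7688; b·c/n = 957·79/2137 = 35.3781
Stratum 2 (Smokers): n = 3903; a·d/n = 893·1474/3903 = 337.2488; b·c/n = 80·1456/3903 = 29.8437
OR_MH = (141.7688 + 337.2488) / (35.3781 + 29.8437) = 479.0176 / 65.2218 = 7.34444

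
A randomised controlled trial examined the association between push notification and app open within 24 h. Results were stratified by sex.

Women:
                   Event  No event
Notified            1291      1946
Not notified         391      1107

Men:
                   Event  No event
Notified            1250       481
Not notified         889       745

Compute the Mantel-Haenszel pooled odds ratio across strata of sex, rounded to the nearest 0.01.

2.01

OR_MH = Σ(aᵢdᵢ/nᵢ) / Σ(bᵢcᵢ/nᵢ), where nᵢ is the stratum total.
Stratum 1 (Women): n = 4735; a·d/n = 1291·1107/4735 = 301.8241; b·c/n = 1946·391/4735 = 160.6940
Stratum 2 (Men): n = 3365; a·d/n = 1250·745/3365 = 276.7459; b·c/n = 481·889/3365 = 127.0755
OR_MH = (301.8241 + 276.7459) / (160.6940 + 127.0755) = 578.5700 / 287.7695 = 2.01053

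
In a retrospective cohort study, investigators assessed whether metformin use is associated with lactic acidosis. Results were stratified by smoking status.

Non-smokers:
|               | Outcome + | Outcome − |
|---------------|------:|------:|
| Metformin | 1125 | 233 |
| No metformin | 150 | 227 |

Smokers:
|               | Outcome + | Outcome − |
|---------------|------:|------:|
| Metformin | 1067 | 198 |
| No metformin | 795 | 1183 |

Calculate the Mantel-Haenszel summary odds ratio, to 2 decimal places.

7.81

OR_MH = Σ(aᵢdᵢ/nᵢ) / Σ(bᵢcᵢ/nᵢ), where nᵢ is the stratum total.
Stratum 1 (Non-smokers): n = 1735; a·d/n = 1125·227/1735 = 147.1902; b·c/n = 233·150/1735 = 20.1441
Stratum 2 (Smokers): n = 3243; a·d/n = 1067·1183/3243 = 389.2263; b·c/n = 198·795/3243 = 48.5384
OR_MH = (147.1902 + 389.2263) / (20.1441 + 48.5384) = 536.4165 / 68.6825 = 7.81009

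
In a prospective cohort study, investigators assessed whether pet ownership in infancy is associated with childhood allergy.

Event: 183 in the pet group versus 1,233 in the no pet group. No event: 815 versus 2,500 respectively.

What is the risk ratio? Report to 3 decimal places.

0.555

From the description: a = 183, b = 815, c = 1233, d = 2500.
Risk in exposed = 183/998 = 0.18337; risk in unexposed = 1233/3733 = 0.33030.
RR = 0.18337 / 0.33030 = 0.55516
The risk is 44% lower among the exposed than among the unexposed.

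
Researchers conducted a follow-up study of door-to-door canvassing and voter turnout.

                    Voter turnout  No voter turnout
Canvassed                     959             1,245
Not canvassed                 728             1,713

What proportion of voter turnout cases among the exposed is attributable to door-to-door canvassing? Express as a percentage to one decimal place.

31.5

Cells: a = 959, b = 1245, c = 728, d = 1713.
Risk in exposed = 959/2204 = 0.43512; risk in unexposed = 728/2441 = 0.29824.
RR = 0.43512/0.29824 = 1.45896
AR% = (RR − 1)/RR × 100 = (1.45896 − 1)/1.45896 × 100 = 31.4580%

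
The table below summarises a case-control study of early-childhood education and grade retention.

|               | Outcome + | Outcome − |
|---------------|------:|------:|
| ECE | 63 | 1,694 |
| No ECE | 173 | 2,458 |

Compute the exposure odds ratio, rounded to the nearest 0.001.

Cells: a = 63, b = 1694, c = 173, d = 2458.
OR = (a·d)/(b·c) = (63 × 2458) / (1694 × 173) = 154854 / 293062 = 0.52840
Exposure is associated with lower odds of grade retention (OR = 0.53 < 1).

0.528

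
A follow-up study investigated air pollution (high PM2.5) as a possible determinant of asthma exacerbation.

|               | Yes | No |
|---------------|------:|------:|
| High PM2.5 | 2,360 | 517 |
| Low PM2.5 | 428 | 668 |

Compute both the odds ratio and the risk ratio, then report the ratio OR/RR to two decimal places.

3.39

Cells: a = 2360, b = 517, c = 428, d = 668.
OR = (2360·668)/(517·428) = 1576480/221276 = 7.12450
Risk in exposed = 2360/2877 = 0.82030; risk in unexposed = 428/1096 = 0.39051; RR = 2.10058
OR/RR = 7.12450 / 2.10058 = 3.39168
The outcome is not rare, so the OR lies further from 1 than the RR.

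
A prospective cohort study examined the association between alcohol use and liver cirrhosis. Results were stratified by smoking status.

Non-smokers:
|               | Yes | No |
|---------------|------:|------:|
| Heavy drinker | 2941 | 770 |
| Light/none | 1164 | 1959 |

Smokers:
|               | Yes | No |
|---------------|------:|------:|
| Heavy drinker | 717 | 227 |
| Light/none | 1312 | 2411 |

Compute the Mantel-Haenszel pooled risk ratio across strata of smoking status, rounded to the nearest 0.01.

RR_MH = Σ(aᵢ·n₀ᵢ/nᵢ) / Σ(cᵢ·n₁ᵢ/nᵢ), with n₁ᵢ = aᵢ+bᵢ (exposed), n₀ᵢ = cᵢ+dᵢ (unexposed), nᵢ = n₁ᵢ+n₀ᵢ.
Stratum 1 (Non-smokers): n₁ = 3711, n₀ = 3123, n = 6834; a·n₀/n = 2941·3123/6834 = 1343.9776; c·n₁/n = 1164·3711/6834 = 632.0755
Stratum 2 (Smokers): n₁ = 944, n₀ = 3723, n = 4667; a·n₀/n = 717·3723/4667 = 571.9715; c·n₁/n = 1312·944/4667 = 265.3799
RR_MH = (1343.9776 + 571.9715) / (632.0755 + 265.3799) = 1915.9491 / 897.4554 = 2.13487

2.13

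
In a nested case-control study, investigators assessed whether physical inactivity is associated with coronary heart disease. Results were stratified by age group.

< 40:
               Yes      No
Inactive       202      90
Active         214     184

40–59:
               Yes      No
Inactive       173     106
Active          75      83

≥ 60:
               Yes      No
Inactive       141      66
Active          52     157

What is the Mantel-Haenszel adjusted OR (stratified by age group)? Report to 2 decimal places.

2.57

OR_MH = Σ(aᵢdᵢ/nᵢ) / Σ(bᵢcᵢ/nᵢ), where nᵢ is the stratum total.
Stratum 1 (< 40): n = 690; a·d/n = 202·184/690 = 53.8667; b·c/n = 90·214/690 = 27.9130
Stratum 2 (40–59): n = 437; a·d/n = 173·83/437 = 32.8581; b·c/n = 106·75/437 = 18.1922
Stratum 3 (≥ 60): n = 416; a·d/n = 141·157/416 = 53.2139; b·c/n = 66·52/416 = 8.2500
OR_MH = (53.8667 + 32.8581 + 53.2139) / (27.9130 + 18.1922 + 8.2500) = 139.9387 / 54.3553 = 2.57452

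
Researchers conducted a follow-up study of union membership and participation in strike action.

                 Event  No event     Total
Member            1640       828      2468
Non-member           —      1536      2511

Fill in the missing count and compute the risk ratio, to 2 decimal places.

The missing cell is in the unexposed row: 2511 − 1536 = 975.
So a = 1640, b = 828, c = 975, d = 1536.
RR = [a/(a+b)] / [c/(c+d)] = (1640/2468) / (975/2511) = 0.66451/0.38829 = 1.71136

1.71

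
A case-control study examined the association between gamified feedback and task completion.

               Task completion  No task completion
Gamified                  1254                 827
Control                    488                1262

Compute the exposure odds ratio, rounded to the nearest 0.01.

Cells: a = 1254, b = 827, c = 488, d = 1262.
OR = (a·d)/(b·c) = (1254 × 1262) / (827 × 488) = 1582548 / 403576 = 3.92131
The odds of task completion are about 3.92 times as high in the gamified group.

3.92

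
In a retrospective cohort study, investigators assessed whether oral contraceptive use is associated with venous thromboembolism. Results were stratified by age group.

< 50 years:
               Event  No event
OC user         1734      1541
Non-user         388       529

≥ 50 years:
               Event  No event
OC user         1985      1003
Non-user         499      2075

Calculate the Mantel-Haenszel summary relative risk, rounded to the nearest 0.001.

2.272

RR_MH = Σ(aᵢ·n₀ᵢ/nᵢ) / Σ(cᵢ·n₁ᵢ/nᵢ), with n₁ᵢ = aᵢ+bᵢ (exposed), n₀ᵢ = cᵢ+dᵢ (unexposed), nᵢ = n₁ᵢ+n₀ᵢ.
Stratum 1 (< 50 years): n₁ = 3275, n₀ = 917, n = 4192; a·n₀/n = 1734·917/4192 = 379.3125; c·n₁/n = 388·3275/4192 = 303.1250
Stratum 2 (≥ 50 years): n₁ = 2988, n₀ = 2574, n = 5562; a·n₀/n = 1985·2574/5562 = 918.6246; c·n₁/n = 499·2988/5562 = 268.0712
RR_MH = (379.3125 + 918.6246) / (303.1250 + 268.0712) = 1297.9371 / 571.1962 = 2.27231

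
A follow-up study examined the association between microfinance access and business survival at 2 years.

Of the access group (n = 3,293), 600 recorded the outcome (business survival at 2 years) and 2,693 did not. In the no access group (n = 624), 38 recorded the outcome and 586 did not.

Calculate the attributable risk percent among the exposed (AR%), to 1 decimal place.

66.6

From the description: a = 600, b = 2693, c = 38, d = 586.
Risk in exposed = 600/3293 = 0.18220; risk in unexposed = 38/624 = 0.06090.
RR = 0.18220/0.06090 = 2.99199
AR% = (RR − 1)/RR × 100 = (2.99199 − 1)/2.99199 × 100 = 66.5775%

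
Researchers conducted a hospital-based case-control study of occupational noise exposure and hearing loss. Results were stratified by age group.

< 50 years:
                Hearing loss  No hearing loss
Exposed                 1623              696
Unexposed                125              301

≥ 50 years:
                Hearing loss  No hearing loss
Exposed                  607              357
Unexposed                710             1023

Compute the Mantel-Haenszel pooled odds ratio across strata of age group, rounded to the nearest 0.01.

OR_MH = Σ(aᵢdᵢ/nᵢ) / Σ(bᵢcᵢ/nᵢ), where nᵢ is the stratum total.
Stratum 1 (< 50 years): n = 2745; a·d/n = 1623·301/2745 = 177.9683; b·c/n = 696·125/2745 = 31.6940
Stratum 2 (≥ 50 years): n = 2697; a·d/n = 607·1023/2697 = 230.2414; b·c/n = 357·710/2697 = 93.9822
OR_MH = (177.9683 + 230.2414) / (31.6940 + 93.9822) = 408.2097 / 125.6762 = 3.24811

3.25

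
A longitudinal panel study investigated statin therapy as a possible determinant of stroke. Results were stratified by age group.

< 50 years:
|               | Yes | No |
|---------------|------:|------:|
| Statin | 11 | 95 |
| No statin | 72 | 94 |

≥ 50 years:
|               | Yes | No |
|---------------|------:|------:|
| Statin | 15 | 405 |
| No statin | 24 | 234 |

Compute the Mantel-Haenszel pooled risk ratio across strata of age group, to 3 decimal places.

0.289

RR_MH = Σ(aᵢ·n₀ᵢ/nᵢ) / Σ(cᵢ·n₁ᵢ/nᵢ), with n₁ᵢ = aᵢ+bᵢ (exposed), n₀ᵢ = cᵢ+dᵢ (unexposed), nᵢ = n₁ᵢ+n₀ᵢ.
Stratum 1 (< 50 years): n₁ = 106, n₀ = 166, n = 272; a·n₀/n = 11·166/272 = 6.7132; c·n₁/n = 72·106/272 = 28.0588
Stratum 2 (≥ 50 years): n₁ = 420, n₀ = 258, n = 678; a·n₀/n = 15·258/678 = 5.7080; c·n₁/n = 24·420/678 = 14.8673
RR_MH = (6.7132 + 5.7080) / (28.0588 + 14.8673) = 12.4212 / 42.9261 = 0.28936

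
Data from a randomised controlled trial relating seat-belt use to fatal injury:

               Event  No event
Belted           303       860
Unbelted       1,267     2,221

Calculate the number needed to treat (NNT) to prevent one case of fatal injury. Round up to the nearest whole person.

Risk in treated group = 303/1163 = 0.26053; risk in control = 1267/3488 = 0.36325.
Absolute risk reduction = 0.36325 − 0.26053 = 0.10271
NNT = 1 / ARR = 1 / 0.10271 = 9.736 → round up → 10

10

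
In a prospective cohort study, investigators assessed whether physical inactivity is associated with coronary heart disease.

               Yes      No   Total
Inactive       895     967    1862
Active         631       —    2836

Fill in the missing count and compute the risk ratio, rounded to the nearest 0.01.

2.16

The missing cell is in the unexposed row: 2836 − 631 = 2205.
So a = 895, b = 967, c = 631, d = 2205.
RR = [a/(a+b)] / [c/(c+d)] = (895/1862) / (631/2836) = 0.48067/0.22250 = 2.16033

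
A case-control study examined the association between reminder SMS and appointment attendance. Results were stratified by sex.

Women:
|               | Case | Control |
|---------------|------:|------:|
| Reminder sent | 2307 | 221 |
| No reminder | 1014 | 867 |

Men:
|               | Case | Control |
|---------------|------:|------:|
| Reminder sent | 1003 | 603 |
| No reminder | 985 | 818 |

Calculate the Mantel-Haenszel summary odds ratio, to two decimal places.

OR_MH = Σ(aᵢdᵢ/nᵢ) / Σ(bᵢcᵢ/nᵢ), where nᵢ is the stratum total.
Stratum 1 (Women): n = 4409; a·d/n = 2307·867/4409 = 453.6559; b·c/n = 221·1014/4409 = 50.8265
Stratum 2 (Men): n = 3409; a·d/n = 1003·818/3409 = 240.6729; b·c/n = 603·985/3409 = 174.2314
OR_MH = (453.6559 + 240.6729) / (50.8265 + 174.2314) = 694.3289 / 225.0579 = 3.08511

3.09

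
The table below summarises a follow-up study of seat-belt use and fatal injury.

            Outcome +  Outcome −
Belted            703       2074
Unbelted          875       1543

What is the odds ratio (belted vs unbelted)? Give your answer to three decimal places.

Cells: a = 703, b = 2074, c = 875, d = 1543.
OR = (a·d)/(b·c) = (703 × 1543) / (2074 × 875) = 1084729 / 1814750 = 0.59773
Exposure is associated with lower odds of fatal injury (OR = 0.60 < 1).

0.598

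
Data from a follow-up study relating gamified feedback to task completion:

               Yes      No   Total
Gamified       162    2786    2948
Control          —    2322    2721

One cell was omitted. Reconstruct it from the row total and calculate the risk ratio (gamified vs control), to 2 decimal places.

0.37

The missing cell is in the unexposed row: 2721 − 2322 = 399.
So a = 162, b = 2786, c = 399, d = 2322.
RR = [a/(a+b)] / [c/(c+d)] = (162/2948) / (399/2721) = 0.05495/0.14664 = 0.37475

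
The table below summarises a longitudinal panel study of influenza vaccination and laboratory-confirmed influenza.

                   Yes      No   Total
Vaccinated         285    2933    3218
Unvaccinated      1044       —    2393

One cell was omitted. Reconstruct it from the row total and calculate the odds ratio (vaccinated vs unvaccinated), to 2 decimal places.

The missing cell is in the unexposed row: 2393 − 1044 = 1349.
So a = 285, b = 2933, c = 1044, d = 1349.
OR = (a·d)/(b·c) = (285 × 1349) / (2933 × 1044) = 384465 / 3062052 = 0.12556

0.13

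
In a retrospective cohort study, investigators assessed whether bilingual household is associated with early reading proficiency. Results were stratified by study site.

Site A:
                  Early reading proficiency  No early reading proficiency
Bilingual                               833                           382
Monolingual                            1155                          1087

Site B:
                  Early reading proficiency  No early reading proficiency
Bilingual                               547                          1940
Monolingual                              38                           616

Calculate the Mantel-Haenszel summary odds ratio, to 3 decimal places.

OR_MH = Σ(aᵢdᵢ/nᵢ) / Σ(bᵢcᵢ/nᵢ), where nᵢ is the stratum total.
Stratum 1 (Site A): n = 3457; a·d/n = 833·1087/3457 = 261.9239; b·c/n = 382·1155/3457 = 127.6280
Stratum 2 (Site B): n = 3141; a·d/n = 547·616/3141 = 107.2754; b·c/n = 1940·38/3141 = 23.4702
OR_MH = (261.9239 + 107.2754) / (127.6280 + 23.4702) = 369.1993 / 151.0982 = 2.44344

2.443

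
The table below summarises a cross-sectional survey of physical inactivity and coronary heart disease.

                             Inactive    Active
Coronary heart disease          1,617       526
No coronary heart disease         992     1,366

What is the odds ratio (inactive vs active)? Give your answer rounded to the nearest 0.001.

Reading the table with exposure as columns: a = 1617 (Inactive, case), b = 992 (Inactive, non-case), c = 526 (Active, case), d = 1366.
OR = (a·d)/(b·c) = (1617 × 1366) / (992 × 526) = 2208822 / 521792 = 4.23315
The odds of coronary heart disease are about 4.23 times as high in the inactive group.

4.233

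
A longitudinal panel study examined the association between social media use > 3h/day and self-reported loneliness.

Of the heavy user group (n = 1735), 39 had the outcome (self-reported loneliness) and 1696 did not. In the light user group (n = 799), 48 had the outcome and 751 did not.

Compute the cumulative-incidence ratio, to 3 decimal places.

0.374

From the description: a = 39, b = 1696, c = 48, d = 751.
Risk in exposed = 39/1735 = 0.02248; risk in unexposed = 48/799 = 0.06008.
RR = 0.02248 / 0.06008 = 0.37417
The risk is 63% lower among the exposed than among the unexposed.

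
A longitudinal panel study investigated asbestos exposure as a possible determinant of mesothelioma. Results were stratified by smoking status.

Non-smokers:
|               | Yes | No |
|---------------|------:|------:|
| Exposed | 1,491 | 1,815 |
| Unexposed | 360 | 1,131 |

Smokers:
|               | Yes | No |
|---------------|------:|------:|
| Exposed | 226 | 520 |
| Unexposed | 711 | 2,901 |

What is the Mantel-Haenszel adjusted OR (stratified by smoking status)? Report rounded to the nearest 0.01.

2.27

OR_MH = Σ(aᵢdᵢ/nᵢ) / Σ(bᵢcᵢ/nᵢ), where nᵢ is the stratum total.
Stratum 1 (Non-smokers): n = 4797; a·d/n = 1491·1131/4797 = 351.5366; b·c/n = 1815·360/4797 = 136.2101
Stratum 2 (Smokers): n = 4358; a·d/n = 226·2901/4358 = 150.4419; b·c/n = 520·711/4358 = 84.8371
OR_MH = (351.5366 + 150.4419) / (136.2101 + 84.8371) = 501.9785 / 221.0472 = 2.27091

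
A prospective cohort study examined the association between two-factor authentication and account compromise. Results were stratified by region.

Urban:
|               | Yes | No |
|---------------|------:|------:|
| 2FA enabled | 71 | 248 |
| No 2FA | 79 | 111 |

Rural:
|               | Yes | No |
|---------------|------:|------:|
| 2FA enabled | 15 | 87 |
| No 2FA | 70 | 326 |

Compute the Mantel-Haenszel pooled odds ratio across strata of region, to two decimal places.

OR_MH = Σ(aᵢdᵢ/nᵢ) / Σ(bᵢcᵢ/nᵢ), where nᵢ is the stratum total.
Stratum 1 (Urban): n = 509; a·d/n = 71·111/509 = 15.4833; b·c/n = 248·79/509 = 38.4912
Stratum 2 (Rural): n = 498; a·d/n = 15·326/498 = 9.8193; b·c/n = 87·70/498 = 12.2289
OR_MH = (15.4833 + 9.8193) / (38.4912 + 12.2289) = 25.3026 / 50.7201 = 0.49887

0.50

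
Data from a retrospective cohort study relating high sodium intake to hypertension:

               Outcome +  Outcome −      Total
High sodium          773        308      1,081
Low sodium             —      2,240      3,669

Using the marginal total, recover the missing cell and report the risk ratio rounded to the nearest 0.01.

The missing cell is in the unexposed row: 3669 − 2240 = 1429.
So a = 773, b = 308, c = 1429, d = 2240.
RR = [a/(a+b)] / [c/(c+d)] = (773/1081) / (1429/3669) = 0.71508/0.38948 = 1.83599

1.84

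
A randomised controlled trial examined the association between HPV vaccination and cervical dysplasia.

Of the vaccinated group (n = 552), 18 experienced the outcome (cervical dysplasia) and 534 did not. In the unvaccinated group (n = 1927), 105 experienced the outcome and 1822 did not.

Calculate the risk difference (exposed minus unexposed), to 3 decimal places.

From the description: a = 18, b = 534, c = 105, d = 1822.
Risk in exposed = 18/552 = 0.032609; risk in unexposed = 105/1927 = 0.054489.
Risk difference = 0.032609 − 0.054489 = -0.021880

-0.022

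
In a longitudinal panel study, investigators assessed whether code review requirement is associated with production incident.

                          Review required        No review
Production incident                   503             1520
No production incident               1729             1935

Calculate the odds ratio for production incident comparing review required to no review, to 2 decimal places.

0.37

Reading the table with exposure as columns: a = 503 (Review required, case), b = 1729 (Review required, non-case), c = 1520 (No review, case), d = 1935.
OR = (a·d)/(b·c) = (503 × 1935) / (1729 × 1520) = 973305 / 2628080 = 0.37035
Exposure is associated with lower odds of production incident (OR = 0.37 < 1).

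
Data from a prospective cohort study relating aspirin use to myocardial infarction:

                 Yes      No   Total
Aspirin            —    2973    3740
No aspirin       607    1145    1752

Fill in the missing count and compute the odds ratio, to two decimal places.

The missing cell is in the exposed row: 3740 − 2973 = 767.
So a = 767, b = 2973, c = 607, d = 1145.
OR = (a·d)/(b·c) = (767 × 1145) / (2973 × 607) = 878215 / 1804611 = 0.48665

0.49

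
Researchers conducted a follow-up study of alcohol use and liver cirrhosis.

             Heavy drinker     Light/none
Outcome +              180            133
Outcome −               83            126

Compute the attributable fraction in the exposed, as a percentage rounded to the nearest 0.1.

25.0

Reading the table with exposure as columns: a = 180 (Heavy drinker, case), b = 83 (Heavy drinker, non-case), c = 133 (Light/none, case), d = 126.
Risk in exposed = 180/263 = 0.68441; risk in unexposed = 133/259 = 0.51351.
RR = 0.68441/0.51351 = 1.33280
AR% = (RR − 1)/RR × 100 = (1.33280 − 1)/1.33280 × 100 = 24.9700%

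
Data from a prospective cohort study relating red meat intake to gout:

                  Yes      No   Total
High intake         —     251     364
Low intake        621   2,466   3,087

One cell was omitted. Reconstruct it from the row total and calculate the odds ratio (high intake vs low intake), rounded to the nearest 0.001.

The missing cell is in the exposed row: 364 − 251 = 113.
So a = 113, b = 251, c = 621, d = 2466.
OR = (a·d)/(b·c) = (113 × 2466) / (251 × 621) = 278658 / 155871 = 1.78775

1.788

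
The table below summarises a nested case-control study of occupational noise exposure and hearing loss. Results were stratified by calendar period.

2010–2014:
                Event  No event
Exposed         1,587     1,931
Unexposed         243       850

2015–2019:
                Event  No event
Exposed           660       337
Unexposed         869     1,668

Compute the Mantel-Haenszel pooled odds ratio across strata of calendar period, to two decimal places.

OR_MH = Σ(aᵢdᵢ/nᵢ) / Σ(bᵢcᵢ/nᵢ), where nᵢ is the stratum total.
Stratum 1 (2010–2014): n = 4611; a·d/n = 1587·850/4611 = 292.5504; b·c/n = 1931·243/4611 = 101.7638
Stratum 2 (2015–2019): n = 3534; a·d/n = 660·1668/3534 = 311.5110; b·c/n = 337·869/3534 = 82.8673
OR_MH = (292.5504 + 311.5110) / (101.7638 + 82.8673) = 604.0615 / 184.6311 = 3.27172

3.27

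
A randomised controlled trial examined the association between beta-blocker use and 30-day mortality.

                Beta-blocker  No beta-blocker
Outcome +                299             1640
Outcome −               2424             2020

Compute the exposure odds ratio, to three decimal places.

0.152

Reading the table with exposure as columns: a = 299 (Beta-blocker, case), b = 2424 (Beta-blocker, non-case), c = 1640 (No beta-blocker, case), d = 2020.
OR = (a·d)/(b·c) = (299 × 2020) / (2424 × 1640) = 603980 / 3975360 = 0.15193
Exposure is associated with lower odds of 30-day mortality (OR = 0.15 < 1).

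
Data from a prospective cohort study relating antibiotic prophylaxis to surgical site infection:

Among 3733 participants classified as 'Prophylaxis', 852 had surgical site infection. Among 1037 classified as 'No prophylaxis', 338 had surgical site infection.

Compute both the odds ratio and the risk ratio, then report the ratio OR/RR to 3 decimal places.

From the description: a = 852, b = 2881, c = 338, d = 699.
OR = (852·699)/(2881·338) = 595548/973778 = 0.61158
Risk in exposed = 852/3733 = 0.22823; risk in unexposed = 338/1037 = 0.32594; RR = 0.70023
OR/RR = 0.61158 / 0.70023 = 0.87340
The outcome is not rare, so the OR lies further from 1 than the RR.

0.873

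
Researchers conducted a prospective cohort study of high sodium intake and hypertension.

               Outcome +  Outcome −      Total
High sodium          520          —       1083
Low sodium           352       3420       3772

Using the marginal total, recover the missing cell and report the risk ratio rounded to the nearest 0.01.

The missing cell is in the exposed row: 1083 − 520 = 563.
So a = 520, b = 563, c = 352, d = 3420.
RR = [a/(a+b)] / [c/(c+d)] = (520/1083) / (352/3772) = 0.48015/0.09332 = 5.14522

5.15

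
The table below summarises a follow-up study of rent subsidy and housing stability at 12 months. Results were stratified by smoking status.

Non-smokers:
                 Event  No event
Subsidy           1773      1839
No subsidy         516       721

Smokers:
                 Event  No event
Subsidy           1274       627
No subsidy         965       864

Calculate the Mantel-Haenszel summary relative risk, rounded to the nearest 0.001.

1.229

RR_MH = Σ(aᵢ·n₀ᵢ/nᵢ) / Σ(cᵢ·n₁ᵢ/nᵢ), with n₁ᵢ = aᵢ+bᵢ (exposed), n₀ᵢ = cᵢ+dᵢ (unexposed), nᵢ = n₁ᵢ+n₀ᵢ.
Stratum 1 (Non-smokers): n₁ = 3612, n₀ = 1237, n = 4849; a·n₀/n = 1773·1237/4849 = 452.2996; c·n₁/n = 516·3612/4849 = 384.3663
Stratum 2 (Smokers): n₁ = 1901, n₀ = 1829, n = 3730; a·n₀/n = 1274·1829/3730 = 624.7040; c·n₁/n = 965·1901/3730 = 491.8137
RR_MH = (452.2996 + 624.7040) / (384.3663 + 491.8137) = 1077.0037 / 876.1799 = 1.22920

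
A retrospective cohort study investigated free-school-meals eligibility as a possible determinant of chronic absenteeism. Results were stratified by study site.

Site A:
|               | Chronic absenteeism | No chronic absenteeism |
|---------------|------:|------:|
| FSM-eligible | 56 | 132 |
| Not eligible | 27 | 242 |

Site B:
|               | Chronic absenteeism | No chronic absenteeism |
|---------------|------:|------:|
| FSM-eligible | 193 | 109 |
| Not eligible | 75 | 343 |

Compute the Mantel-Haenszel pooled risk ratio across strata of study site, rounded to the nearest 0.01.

3.41

RR_MH = Σ(aᵢ·n₀ᵢ/nᵢ) / Σ(cᵢ·n₁ᵢ/nᵢ), with n₁ᵢ = aᵢ+bᵢ (exposed), n₀ᵢ = cᵢ+dᵢ (unexposed), nᵢ = n₁ᵢ+n₀ᵢ.
Stratum 1 (Site A): n₁ = 188, n₀ = 269, n = 457; a·n₀/n = 56·269/457 = 32.9628; c·n₁/n = 27·188/457 = 11.1072
Stratum 2 (Site B): n₁ = 302, n₀ = 418, n = 720; a·n₀/n = 193·418/720 = 112.0472; c·n₁/n = 75·302/720 = 31.4583
RR_MH = (32.9628 + 112.0472) / (11.1072 + 31.4583) = 145.0100 / 42.5656 = 3.40675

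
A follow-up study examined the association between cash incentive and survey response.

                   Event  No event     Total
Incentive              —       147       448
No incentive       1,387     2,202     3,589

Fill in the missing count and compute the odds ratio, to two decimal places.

3.25

The missing cell is in the exposed row: 448 − 147 = 301.
So a = 301, b = 147, c = 1387, d = 2202.
OR = (a·d)/(b·c) = (301 × 2202) / (147 × 1387) = 662802 / 203889 = 3.25080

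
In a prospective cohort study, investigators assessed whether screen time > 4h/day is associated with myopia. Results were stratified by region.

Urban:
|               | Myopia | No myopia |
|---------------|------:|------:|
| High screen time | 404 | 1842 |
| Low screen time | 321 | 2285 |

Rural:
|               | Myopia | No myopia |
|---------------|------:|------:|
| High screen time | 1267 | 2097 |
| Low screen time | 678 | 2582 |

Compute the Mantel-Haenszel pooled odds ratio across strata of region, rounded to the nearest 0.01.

OR_MH = Σ(aᵢdᵢ/nᵢ) / Σ(bᵢcᵢ/nᵢ), where nᵢ is the stratum total.
Stratum 1 (Urban): n = 4852; a·d/n = 404·2285/4852 = 190.2597; b·c/n = 1842·321/4852 = 121.8636
Stratum 2 (Rural): n = 6624; a·d/n = 1267·2582/6624 = 493.8699; b·c/n = 2097·678/6624 = 214.6386
OR_MH = (190.2597 + 493.8699) / (121.8636 + 214.6386) = 684.1296 / 336.5021 = 2.03306

2.03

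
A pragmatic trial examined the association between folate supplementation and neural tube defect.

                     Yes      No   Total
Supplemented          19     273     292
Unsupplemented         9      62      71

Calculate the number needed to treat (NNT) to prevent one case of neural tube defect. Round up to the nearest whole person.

17

Risk in treated group = 19/292 = 0.06507; risk in control = 9/71 = 0.12676.
Absolute risk reduction = 0.12676 − 0.06507 = 0.06169
NNT = 1 / ARR = 1 / 0.06169 = 16.210 → round up → 17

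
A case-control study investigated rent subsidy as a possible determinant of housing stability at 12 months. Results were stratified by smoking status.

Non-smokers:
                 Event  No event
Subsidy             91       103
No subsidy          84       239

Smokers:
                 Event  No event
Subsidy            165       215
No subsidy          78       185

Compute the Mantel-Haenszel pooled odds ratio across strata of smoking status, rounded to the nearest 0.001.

OR_MH = Σ(aᵢdᵢ/nᵢ) / Σ(bᵢcᵢ/nᵢ), where nᵢ is the stratum total.
Stratum 1 (Non-smokers): n = 517; a·d/n = 91·239/517 = 42.0677; b·c/n = 103·84/517 = 16.7350
Stratum 2 (Smokers): n = 643; a·d/n = 165·185/643 = 47.4728; b·c/n = 215·78/643 = 26.0809
OR_MH = (42.0677 + 47.4728) / (16.7350 + 26.0809) = 89.5405 / 42.8159 = 2.09129

2.091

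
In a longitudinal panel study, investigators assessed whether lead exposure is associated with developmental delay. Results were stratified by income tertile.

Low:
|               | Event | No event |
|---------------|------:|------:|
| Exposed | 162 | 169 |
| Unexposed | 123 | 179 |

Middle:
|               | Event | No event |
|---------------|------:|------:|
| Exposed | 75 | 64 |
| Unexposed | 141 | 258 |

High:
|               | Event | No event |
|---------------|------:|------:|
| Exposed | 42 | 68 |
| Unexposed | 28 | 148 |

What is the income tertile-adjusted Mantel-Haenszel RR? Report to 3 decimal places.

1.424

RR_MH = Σ(aᵢ·n₀ᵢ/nᵢ) / Σ(cᵢ·n₁ᵢ/nᵢ), with n₁ᵢ = aᵢ+bᵢ (exposed), n₀ᵢ = cᵢ+dᵢ (unexposed), nᵢ = n₁ᵢ+n₀ᵢ.
Stratum 1 (Low): n₁ = 331, n₀ = 302, n = 633; a·n₀/n = 162·302/633 = 77.2891; c·n₁/n = 123·331/633 = 64.3175
Stratum 2 (Middle): n₁ = 139, n₀ = 399, n = 538; a·n₀/n = 75·399/538 = 55.6227; c·n₁/n = 141·139/538 = 36.4294
Stratum 3 (High): n₁ = 110, n₀ = 176, n = 286; a·n₀/n = 42·176/286 = 25.8462; c·n₁/n = 28·110/286 = 10.7692
RR_MH = (77.2891 + 55.6227 + 25.8462) / (64.3175 + 36.4294 + 10.7692) = 158.7579 / 111.5161 = 1.42363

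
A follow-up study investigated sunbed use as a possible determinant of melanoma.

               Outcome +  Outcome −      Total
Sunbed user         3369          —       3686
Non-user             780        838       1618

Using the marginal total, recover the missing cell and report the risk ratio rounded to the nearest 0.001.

The missing cell is in the exposed row: 3686 − 3369 = 317.
So a = 3369, b = 317, c = 780, d = 838.
RR = [a/(a+b)] / [c/(c+d)] = (3369/3686) / (780/1618) = 0.91400/0.48208 = 1.89596

1.896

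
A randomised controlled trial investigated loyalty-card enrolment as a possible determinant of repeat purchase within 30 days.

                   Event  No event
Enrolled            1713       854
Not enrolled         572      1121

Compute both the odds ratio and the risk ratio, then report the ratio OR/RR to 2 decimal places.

Cells: a = 1713, b = 854, c = 572, d = 1121.
OR = (1713·1121)/(854·572) = 1920273/488488 = 3.93105
Risk in exposed = 1713/2567 = 0.66732; risk in unexposed = 572/1693 = 0.33786; RR = 1.97512
OR/RR = 3.93105 / 1.97512 = 1.99029
The outcome is not rare, so the OR lies further from 1 than the RR.

1.99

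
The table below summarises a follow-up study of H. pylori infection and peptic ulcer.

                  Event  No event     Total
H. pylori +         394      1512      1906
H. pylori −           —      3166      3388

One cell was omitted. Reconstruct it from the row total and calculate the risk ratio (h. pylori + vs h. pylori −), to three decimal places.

The missing cell is in the unexposed row: 3388 − 3166 = 222.
So a = 394, b = 1512, c = 222, d = 3166.
RR = [a/(a+b)] / [c/(c+d)] = (394/1906) / (222/3388) = 0.20672/0.06553 = 3.15474

3.155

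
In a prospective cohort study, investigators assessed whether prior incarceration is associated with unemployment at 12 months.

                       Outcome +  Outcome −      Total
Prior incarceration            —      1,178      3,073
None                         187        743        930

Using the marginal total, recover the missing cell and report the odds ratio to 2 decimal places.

6.39

The missing cell is in the exposed row: 3073 − 1178 = 1895.
So a = 1895, b = 1178, c = 187, d = 743.
OR = (a·d)/(b·c) = (1895 × 743) / (1178 × 187) = 1407985 / 220286 = 6.39162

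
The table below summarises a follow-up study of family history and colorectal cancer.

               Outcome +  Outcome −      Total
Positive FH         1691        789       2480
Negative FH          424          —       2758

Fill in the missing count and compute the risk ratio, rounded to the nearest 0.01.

The missing cell is in the unexposed row: 2758 − 424 = 2334.
So a = 1691, b = 789, c = 424, d = 2334.
RR = [a/(a+b)] / [c/(c+d)] = (1691/2480) / (424/2758) = 0.68185/0.15373 = 4.43527

4.44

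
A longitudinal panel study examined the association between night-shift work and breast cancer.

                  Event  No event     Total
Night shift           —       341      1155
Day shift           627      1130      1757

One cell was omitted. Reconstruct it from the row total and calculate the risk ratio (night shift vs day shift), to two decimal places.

1.97

The missing cell is in the exposed row: 1155 − 341 = 814.
So a = 814, b = 341, c = 627, d = 1130.
RR = [a/(a+b)] / [c/(c+d)] = (814/1155) / (627/1757) = 0.70476/0.35686 = 1.97491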